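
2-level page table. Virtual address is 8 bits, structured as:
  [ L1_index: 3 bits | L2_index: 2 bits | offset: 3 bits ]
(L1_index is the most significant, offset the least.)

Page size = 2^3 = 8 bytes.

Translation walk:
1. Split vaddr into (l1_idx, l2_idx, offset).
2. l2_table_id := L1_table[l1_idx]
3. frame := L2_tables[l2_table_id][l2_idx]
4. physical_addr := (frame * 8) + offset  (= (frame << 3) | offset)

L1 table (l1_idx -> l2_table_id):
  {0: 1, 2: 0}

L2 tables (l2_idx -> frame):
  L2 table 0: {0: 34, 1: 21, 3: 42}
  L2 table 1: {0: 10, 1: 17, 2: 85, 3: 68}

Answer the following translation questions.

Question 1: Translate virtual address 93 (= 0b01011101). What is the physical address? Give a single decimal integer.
vaddr = 93 = 0b01011101
Split: l1_idx=2, l2_idx=3, offset=5
L1[2] = 0
L2[0][3] = 42
paddr = 42 * 8 + 5 = 341

Answer: 341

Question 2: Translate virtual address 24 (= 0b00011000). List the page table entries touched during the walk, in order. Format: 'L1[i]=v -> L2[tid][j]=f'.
vaddr = 24 = 0b00011000
Split: l1_idx=0, l2_idx=3, offset=0

Answer: L1[0]=1 -> L2[1][3]=68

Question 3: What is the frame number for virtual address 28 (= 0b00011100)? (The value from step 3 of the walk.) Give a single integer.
Answer: 68

Derivation:
vaddr = 28: l1_idx=0, l2_idx=3
L1[0] = 1; L2[1][3] = 68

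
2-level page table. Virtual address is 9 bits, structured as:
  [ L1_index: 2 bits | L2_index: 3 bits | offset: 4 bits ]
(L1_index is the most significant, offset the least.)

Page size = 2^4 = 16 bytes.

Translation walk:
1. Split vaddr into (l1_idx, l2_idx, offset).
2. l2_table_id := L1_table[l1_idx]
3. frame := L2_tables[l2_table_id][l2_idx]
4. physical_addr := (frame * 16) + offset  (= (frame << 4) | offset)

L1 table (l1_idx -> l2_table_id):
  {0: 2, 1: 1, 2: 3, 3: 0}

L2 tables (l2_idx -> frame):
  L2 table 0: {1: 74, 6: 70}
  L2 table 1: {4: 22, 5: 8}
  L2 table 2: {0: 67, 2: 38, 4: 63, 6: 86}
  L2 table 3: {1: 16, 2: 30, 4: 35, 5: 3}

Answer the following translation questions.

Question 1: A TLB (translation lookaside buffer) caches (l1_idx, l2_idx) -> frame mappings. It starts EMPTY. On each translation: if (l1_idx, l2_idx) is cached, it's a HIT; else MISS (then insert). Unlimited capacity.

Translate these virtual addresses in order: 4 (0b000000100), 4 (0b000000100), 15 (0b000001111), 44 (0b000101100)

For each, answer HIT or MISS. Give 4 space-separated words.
vaddr=4: (0,0) not in TLB -> MISS, insert
vaddr=4: (0,0) in TLB -> HIT
vaddr=15: (0,0) in TLB -> HIT
vaddr=44: (0,2) not in TLB -> MISS, insert

Answer: MISS HIT HIT MISS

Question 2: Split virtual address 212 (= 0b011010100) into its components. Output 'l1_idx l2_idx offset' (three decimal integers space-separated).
vaddr = 212 = 0b011010100
  top 2 bits -> l1_idx = 1
  next 3 bits -> l2_idx = 5
  bottom 4 bits -> offset = 4

Answer: 1 5 4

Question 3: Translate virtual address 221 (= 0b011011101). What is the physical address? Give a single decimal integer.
vaddr = 221 = 0b011011101
Split: l1_idx=1, l2_idx=5, offset=13
L1[1] = 1
L2[1][5] = 8
paddr = 8 * 16 + 13 = 141

Answer: 141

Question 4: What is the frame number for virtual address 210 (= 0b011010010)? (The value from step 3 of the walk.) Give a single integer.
vaddr = 210: l1_idx=1, l2_idx=5
L1[1] = 1; L2[1][5] = 8

Answer: 8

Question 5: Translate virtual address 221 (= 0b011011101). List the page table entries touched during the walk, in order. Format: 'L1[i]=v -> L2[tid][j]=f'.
vaddr = 221 = 0b011011101
Split: l1_idx=1, l2_idx=5, offset=13

Answer: L1[1]=1 -> L2[1][5]=8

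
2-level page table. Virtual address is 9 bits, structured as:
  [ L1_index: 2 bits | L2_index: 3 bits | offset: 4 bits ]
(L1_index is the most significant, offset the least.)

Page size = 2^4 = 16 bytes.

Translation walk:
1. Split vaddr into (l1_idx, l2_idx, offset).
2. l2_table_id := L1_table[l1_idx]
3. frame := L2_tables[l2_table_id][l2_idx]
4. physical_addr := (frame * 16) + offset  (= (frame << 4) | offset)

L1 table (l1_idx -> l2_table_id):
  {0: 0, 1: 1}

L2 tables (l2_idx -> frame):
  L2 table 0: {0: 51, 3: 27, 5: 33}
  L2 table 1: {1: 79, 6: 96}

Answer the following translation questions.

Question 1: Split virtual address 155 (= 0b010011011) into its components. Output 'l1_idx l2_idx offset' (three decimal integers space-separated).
vaddr = 155 = 0b010011011
  top 2 bits -> l1_idx = 1
  next 3 bits -> l2_idx = 1
  bottom 4 bits -> offset = 11

Answer: 1 1 11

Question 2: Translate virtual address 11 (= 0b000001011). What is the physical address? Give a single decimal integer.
Answer: 827

Derivation:
vaddr = 11 = 0b000001011
Split: l1_idx=0, l2_idx=0, offset=11
L1[0] = 0
L2[0][0] = 51
paddr = 51 * 16 + 11 = 827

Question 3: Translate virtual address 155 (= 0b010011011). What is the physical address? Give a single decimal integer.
Answer: 1275

Derivation:
vaddr = 155 = 0b010011011
Split: l1_idx=1, l2_idx=1, offset=11
L1[1] = 1
L2[1][1] = 79
paddr = 79 * 16 + 11 = 1275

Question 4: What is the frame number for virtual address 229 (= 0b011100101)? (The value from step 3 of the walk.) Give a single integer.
vaddr = 229: l1_idx=1, l2_idx=6
L1[1] = 1; L2[1][6] = 96

Answer: 96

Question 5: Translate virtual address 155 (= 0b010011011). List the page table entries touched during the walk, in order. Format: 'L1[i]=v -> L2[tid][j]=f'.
Answer: L1[1]=1 -> L2[1][1]=79

Derivation:
vaddr = 155 = 0b010011011
Split: l1_idx=1, l2_idx=1, offset=11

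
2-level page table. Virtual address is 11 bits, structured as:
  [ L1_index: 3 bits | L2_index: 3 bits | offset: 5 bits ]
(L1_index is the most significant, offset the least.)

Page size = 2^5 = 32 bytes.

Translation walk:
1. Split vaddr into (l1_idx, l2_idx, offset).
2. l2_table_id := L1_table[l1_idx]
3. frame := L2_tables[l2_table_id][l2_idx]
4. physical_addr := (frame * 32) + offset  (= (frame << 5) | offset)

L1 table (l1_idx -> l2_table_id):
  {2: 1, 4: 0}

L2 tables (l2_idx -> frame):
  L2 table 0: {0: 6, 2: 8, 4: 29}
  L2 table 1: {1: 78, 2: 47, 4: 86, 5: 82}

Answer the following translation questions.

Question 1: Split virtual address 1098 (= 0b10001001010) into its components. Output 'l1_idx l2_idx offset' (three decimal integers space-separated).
vaddr = 1098 = 0b10001001010
  top 3 bits -> l1_idx = 4
  next 3 bits -> l2_idx = 2
  bottom 5 bits -> offset = 10

Answer: 4 2 10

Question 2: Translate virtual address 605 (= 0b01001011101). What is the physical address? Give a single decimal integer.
vaddr = 605 = 0b01001011101
Split: l1_idx=2, l2_idx=2, offset=29
L1[2] = 1
L2[1][2] = 47
paddr = 47 * 32 + 29 = 1533

Answer: 1533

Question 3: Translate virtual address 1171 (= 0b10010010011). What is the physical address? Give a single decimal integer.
Answer: 947

Derivation:
vaddr = 1171 = 0b10010010011
Split: l1_idx=4, l2_idx=4, offset=19
L1[4] = 0
L2[0][4] = 29
paddr = 29 * 32 + 19 = 947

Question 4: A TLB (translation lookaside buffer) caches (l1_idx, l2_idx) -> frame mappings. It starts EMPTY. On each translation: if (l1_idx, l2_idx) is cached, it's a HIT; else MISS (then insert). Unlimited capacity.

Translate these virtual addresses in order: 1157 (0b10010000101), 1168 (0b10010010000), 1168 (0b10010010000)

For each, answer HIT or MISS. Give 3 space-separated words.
vaddr=1157: (4,4) not in TLB -> MISS, insert
vaddr=1168: (4,4) in TLB -> HIT
vaddr=1168: (4,4) in TLB -> HIT

Answer: MISS HIT HIT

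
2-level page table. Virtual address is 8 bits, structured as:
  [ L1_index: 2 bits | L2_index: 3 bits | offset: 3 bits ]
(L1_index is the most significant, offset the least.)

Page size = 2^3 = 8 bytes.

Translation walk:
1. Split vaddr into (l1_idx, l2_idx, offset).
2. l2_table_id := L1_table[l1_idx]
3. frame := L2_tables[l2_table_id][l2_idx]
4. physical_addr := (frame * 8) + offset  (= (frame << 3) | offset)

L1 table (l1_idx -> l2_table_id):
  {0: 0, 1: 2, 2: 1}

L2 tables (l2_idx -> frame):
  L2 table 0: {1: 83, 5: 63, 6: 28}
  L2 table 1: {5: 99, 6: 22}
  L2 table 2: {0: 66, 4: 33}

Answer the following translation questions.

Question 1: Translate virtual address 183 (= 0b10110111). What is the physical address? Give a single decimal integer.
vaddr = 183 = 0b10110111
Split: l1_idx=2, l2_idx=6, offset=7
L1[2] = 1
L2[1][6] = 22
paddr = 22 * 8 + 7 = 183

Answer: 183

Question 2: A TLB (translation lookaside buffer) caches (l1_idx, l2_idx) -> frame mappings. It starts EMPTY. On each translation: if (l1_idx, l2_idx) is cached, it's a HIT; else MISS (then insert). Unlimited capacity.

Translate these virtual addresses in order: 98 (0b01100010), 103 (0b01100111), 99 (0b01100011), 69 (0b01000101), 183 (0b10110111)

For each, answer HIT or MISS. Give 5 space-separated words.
vaddr=98: (1,4) not in TLB -> MISS, insert
vaddr=103: (1,4) in TLB -> HIT
vaddr=99: (1,4) in TLB -> HIT
vaddr=69: (1,0) not in TLB -> MISS, insert
vaddr=183: (2,6) not in TLB -> MISS, insert

Answer: MISS HIT HIT MISS MISS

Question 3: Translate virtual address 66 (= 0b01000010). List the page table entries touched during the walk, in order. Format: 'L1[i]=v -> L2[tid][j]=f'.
vaddr = 66 = 0b01000010
Split: l1_idx=1, l2_idx=0, offset=2

Answer: L1[1]=2 -> L2[2][0]=66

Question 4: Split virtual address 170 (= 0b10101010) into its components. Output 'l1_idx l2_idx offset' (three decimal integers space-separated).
Answer: 2 5 2

Derivation:
vaddr = 170 = 0b10101010
  top 2 bits -> l1_idx = 2
  next 3 bits -> l2_idx = 5
  bottom 3 bits -> offset = 2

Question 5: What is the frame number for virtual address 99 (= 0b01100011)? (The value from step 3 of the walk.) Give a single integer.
vaddr = 99: l1_idx=1, l2_idx=4
L1[1] = 2; L2[2][4] = 33

Answer: 33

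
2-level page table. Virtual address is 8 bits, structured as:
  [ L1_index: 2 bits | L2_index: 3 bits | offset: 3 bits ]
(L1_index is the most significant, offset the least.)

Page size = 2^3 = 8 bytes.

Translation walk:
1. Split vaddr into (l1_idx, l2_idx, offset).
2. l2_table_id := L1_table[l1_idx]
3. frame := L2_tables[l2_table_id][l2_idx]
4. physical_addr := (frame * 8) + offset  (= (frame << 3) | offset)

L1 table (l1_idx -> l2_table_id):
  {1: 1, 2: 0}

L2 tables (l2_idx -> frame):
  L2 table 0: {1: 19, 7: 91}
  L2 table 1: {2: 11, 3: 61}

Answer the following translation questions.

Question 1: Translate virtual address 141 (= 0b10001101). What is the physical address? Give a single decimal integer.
vaddr = 141 = 0b10001101
Split: l1_idx=2, l2_idx=1, offset=5
L1[2] = 0
L2[0][1] = 19
paddr = 19 * 8 + 5 = 157

Answer: 157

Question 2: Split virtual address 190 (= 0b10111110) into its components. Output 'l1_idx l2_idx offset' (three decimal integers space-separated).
vaddr = 190 = 0b10111110
  top 2 bits -> l1_idx = 2
  next 3 bits -> l2_idx = 7
  bottom 3 bits -> offset = 6

Answer: 2 7 6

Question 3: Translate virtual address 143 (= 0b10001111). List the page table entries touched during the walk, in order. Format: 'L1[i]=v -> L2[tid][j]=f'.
Answer: L1[2]=0 -> L2[0][1]=19

Derivation:
vaddr = 143 = 0b10001111
Split: l1_idx=2, l2_idx=1, offset=7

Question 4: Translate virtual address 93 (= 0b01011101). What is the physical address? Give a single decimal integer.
vaddr = 93 = 0b01011101
Split: l1_idx=1, l2_idx=3, offset=5
L1[1] = 1
L2[1][3] = 61
paddr = 61 * 8 + 5 = 493

Answer: 493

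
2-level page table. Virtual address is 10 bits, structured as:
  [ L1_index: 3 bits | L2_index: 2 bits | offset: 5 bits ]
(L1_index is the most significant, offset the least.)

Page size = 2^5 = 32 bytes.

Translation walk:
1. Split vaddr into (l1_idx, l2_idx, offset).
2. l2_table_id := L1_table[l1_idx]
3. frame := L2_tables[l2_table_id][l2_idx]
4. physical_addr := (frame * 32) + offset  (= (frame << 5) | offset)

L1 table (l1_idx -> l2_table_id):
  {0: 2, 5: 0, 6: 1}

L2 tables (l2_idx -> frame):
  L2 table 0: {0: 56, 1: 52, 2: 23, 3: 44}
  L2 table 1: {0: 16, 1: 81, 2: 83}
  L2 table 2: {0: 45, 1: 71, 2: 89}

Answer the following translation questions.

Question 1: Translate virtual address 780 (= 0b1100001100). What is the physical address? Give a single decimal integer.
Answer: 524

Derivation:
vaddr = 780 = 0b1100001100
Split: l1_idx=6, l2_idx=0, offset=12
L1[6] = 1
L2[1][0] = 16
paddr = 16 * 32 + 12 = 524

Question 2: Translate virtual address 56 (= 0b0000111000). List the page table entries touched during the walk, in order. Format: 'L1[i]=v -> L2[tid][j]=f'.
Answer: L1[0]=2 -> L2[2][1]=71

Derivation:
vaddr = 56 = 0b0000111000
Split: l1_idx=0, l2_idx=1, offset=24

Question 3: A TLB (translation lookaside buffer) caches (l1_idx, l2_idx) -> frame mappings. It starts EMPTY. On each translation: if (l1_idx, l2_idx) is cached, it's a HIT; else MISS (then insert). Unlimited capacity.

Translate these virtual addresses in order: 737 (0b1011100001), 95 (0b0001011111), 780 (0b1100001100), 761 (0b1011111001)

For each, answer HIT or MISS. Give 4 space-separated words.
vaddr=737: (5,3) not in TLB -> MISS, insert
vaddr=95: (0,2) not in TLB -> MISS, insert
vaddr=780: (6,0) not in TLB -> MISS, insert
vaddr=761: (5,3) in TLB -> HIT

Answer: MISS MISS MISS HIT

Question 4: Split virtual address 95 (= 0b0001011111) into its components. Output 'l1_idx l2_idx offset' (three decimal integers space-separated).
Answer: 0 2 31

Derivation:
vaddr = 95 = 0b0001011111
  top 3 bits -> l1_idx = 0
  next 2 bits -> l2_idx = 2
  bottom 5 bits -> offset = 31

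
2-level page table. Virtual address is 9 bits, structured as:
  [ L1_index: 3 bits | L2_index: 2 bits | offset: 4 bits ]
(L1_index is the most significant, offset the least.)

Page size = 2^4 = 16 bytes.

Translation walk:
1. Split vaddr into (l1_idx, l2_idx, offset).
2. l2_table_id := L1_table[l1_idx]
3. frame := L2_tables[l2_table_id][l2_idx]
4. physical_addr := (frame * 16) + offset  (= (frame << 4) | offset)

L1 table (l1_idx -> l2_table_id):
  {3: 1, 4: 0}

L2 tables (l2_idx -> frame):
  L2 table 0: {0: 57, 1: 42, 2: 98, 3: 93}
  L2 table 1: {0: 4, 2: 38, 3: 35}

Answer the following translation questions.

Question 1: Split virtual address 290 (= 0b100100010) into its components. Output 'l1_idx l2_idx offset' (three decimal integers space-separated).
Answer: 4 2 2

Derivation:
vaddr = 290 = 0b100100010
  top 3 bits -> l1_idx = 4
  next 2 bits -> l2_idx = 2
  bottom 4 bits -> offset = 2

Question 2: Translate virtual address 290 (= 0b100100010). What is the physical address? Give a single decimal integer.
Answer: 1570

Derivation:
vaddr = 290 = 0b100100010
Split: l1_idx=4, l2_idx=2, offset=2
L1[4] = 0
L2[0][2] = 98
paddr = 98 * 16 + 2 = 1570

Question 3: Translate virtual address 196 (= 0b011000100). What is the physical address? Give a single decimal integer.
vaddr = 196 = 0b011000100
Split: l1_idx=3, l2_idx=0, offset=4
L1[3] = 1
L2[1][0] = 4
paddr = 4 * 16 + 4 = 68

Answer: 68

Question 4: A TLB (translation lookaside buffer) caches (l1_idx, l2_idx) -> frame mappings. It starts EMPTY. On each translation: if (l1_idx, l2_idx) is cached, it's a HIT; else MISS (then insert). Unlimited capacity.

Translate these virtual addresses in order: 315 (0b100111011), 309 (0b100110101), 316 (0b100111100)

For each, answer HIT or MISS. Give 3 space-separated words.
Answer: MISS HIT HIT

Derivation:
vaddr=315: (4,3) not in TLB -> MISS, insert
vaddr=309: (4,3) in TLB -> HIT
vaddr=316: (4,3) in TLB -> HIT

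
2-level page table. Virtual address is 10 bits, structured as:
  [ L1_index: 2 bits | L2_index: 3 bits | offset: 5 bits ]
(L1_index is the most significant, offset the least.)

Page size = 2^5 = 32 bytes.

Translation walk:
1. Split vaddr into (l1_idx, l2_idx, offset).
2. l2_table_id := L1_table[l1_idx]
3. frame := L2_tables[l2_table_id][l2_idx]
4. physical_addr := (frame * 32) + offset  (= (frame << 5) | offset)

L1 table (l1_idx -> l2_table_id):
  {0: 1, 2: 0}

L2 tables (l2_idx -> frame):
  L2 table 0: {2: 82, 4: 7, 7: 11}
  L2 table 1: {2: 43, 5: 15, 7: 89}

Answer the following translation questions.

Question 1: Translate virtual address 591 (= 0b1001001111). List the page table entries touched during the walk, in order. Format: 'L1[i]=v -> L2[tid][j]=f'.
Answer: L1[2]=0 -> L2[0][2]=82

Derivation:
vaddr = 591 = 0b1001001111
Split: l1_idx=2, l2_idx=2, offset=15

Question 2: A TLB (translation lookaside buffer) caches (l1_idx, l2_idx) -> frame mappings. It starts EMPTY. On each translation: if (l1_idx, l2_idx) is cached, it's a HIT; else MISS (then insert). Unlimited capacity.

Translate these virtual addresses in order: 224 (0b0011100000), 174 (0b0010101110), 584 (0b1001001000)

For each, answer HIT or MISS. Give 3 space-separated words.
vaddr=224: (0,7) not in TLB -> MISS, insert
vaddr=174: (0,5) not in TLB -> MISS, insert
vaddr=584: (2,2) not in TLB -> MISS, insert

Answer: MISS MISS MISS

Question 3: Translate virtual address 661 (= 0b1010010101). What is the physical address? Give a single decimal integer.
vaddr = 661 = 0b1010010101
Split: l1_idx=2, l2_idx=4, offset=21
L1[2] = 0
L2[0][4] = 7
paddr = 7 * 32 + 21 = 245

Answer: 245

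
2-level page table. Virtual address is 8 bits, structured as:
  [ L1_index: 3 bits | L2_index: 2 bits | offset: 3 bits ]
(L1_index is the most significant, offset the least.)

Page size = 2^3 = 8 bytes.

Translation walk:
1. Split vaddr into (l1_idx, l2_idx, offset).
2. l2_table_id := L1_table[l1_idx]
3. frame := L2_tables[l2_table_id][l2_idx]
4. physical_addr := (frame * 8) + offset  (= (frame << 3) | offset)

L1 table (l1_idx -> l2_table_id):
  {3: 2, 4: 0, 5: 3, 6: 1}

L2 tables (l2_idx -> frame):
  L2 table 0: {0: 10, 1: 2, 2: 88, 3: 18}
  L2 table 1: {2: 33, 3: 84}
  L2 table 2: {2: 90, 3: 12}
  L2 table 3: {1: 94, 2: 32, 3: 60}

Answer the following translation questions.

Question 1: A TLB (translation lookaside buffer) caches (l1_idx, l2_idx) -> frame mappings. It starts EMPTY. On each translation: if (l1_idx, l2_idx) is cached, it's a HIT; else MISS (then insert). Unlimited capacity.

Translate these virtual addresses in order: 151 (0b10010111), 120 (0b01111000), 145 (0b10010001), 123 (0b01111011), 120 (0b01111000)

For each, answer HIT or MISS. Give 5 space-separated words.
vaddr=151: (4,2) not in TLB -> MISS, insert
vaddr=120: (3,3) not in TLB -> MISS, insert
vaddr=145: (4,2) in TLB -> HIT
vaddr=123: (3,3) in TLB -> HIT
vaddr=120: (3,3) in TLB -> HIT

Answer: MISS MISS HIT HIT HIT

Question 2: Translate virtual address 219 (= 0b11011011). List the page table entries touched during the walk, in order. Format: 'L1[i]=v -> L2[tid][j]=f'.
vaddr = 219 = 0b11011011
Split: l1_idx=6, l2_idx=3, offset=3

Answer: L1[6]=1 -> L2[1][3]=84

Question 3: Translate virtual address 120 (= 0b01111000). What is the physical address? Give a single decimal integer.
vaddr = 120 = 0b01111000
Split: l1_idx=3, l2_idx=3, offset=0
L1[3] = 2
L2[2][3] = 12
paddr = 12 * 8 + 0 = 96

Answer: 96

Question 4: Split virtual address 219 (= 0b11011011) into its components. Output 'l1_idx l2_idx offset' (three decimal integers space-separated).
Answer: 6 3 3

Derivation:
vaddr = 219 = 0b11011011
  top 3 bits -> l1_idx = 6
  next 2 bits -> l2_idx = 3
  bottom 3 bits -> offset = 3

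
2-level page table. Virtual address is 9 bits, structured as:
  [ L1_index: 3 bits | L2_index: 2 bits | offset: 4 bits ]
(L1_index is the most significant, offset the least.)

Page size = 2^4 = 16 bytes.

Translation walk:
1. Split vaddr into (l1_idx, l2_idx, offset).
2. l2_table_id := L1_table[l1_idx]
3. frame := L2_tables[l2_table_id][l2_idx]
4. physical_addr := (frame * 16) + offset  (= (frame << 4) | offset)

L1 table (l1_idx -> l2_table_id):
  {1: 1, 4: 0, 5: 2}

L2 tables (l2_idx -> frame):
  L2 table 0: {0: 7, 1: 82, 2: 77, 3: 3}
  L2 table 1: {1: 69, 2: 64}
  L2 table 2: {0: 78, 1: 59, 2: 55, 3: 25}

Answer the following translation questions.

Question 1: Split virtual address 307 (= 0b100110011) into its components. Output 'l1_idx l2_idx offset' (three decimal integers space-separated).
vaddr = 307 = 0b100110011
  top 3 bits -> l1_idx = 4
  next 2 bits -> l2_idx = 3
  bottom 4 bits -> offset = 3

Answer: 4 3 3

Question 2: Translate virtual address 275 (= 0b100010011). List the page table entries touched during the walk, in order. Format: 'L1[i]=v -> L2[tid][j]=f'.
vaddr = 275 = 0b100010011
Split: l1_idx=4, l2_idx=1, offset=3

Answer: L1[4]=0 -> L2[0][1]=82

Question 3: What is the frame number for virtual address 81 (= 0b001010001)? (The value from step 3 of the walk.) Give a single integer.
Answer: 69

Derivation:
vaddr = 81: l1_idx=1, l2_idx=1
L1[1] = 1; L2[1][1] = 69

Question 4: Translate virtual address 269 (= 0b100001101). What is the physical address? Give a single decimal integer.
vaddr = 269 = 0b100001101
Split: l1_idx=4, l2_idx=0, offset=13
L1[4] = 0
L2[0][0] = 7
paddr = 7 * 16 + 13 = 125

Answer: 125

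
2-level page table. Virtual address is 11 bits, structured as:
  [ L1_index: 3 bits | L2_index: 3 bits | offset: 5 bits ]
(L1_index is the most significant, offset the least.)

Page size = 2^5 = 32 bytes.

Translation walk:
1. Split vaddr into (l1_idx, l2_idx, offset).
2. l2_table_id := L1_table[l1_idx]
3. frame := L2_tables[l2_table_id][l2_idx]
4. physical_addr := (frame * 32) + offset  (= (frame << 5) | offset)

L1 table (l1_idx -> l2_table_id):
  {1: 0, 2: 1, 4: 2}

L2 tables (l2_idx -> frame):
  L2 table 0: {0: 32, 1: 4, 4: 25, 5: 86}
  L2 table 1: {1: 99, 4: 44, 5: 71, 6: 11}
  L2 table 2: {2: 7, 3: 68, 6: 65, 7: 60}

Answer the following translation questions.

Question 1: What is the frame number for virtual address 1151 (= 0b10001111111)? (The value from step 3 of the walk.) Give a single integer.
Answer: 68

Derivation:
vaddr = 1151: l1_idx=4, l2_idx=3
L1[4] = 2; L2[2][3] = 68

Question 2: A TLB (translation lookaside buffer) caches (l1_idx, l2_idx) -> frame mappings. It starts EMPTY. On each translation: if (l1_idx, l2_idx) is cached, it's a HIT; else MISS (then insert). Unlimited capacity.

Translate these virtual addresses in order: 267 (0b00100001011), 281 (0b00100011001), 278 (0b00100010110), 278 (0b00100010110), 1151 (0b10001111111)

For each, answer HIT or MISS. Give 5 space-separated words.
Answer: MISS HIT HIT HIT MISS

Derivation:
vaddr=267: (1,0) not in TLB -> MISS, insert
vaddr=281: (1,0) in TLB -> HIT
vaddr=278: (1,0) in TLB -> HIT
vaddr=278: (1,0) in TLB -> HIT
vaddr=1151: (4,3) not in TLB -> MISS, insert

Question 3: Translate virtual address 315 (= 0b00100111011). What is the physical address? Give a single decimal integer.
Answer: 155

Derivation:
vaddr = 315 = 0b00100111011
Split: l1_idx=1, l2_idx=1, offset=27
L1[1] = 0
L2[0][1] = 4
paddr = 4 * 32 + 27 = 155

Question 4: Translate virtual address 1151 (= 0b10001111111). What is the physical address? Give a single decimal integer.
Answer: 2207

Derivation:
vaddr = 1151 = 0b10001111111
Split: l1_idx=4, l2_idx=3, offset=31
L1[4] = 2
L2[2][3] = 68
paddr = 68 * 32 + 31 = 2207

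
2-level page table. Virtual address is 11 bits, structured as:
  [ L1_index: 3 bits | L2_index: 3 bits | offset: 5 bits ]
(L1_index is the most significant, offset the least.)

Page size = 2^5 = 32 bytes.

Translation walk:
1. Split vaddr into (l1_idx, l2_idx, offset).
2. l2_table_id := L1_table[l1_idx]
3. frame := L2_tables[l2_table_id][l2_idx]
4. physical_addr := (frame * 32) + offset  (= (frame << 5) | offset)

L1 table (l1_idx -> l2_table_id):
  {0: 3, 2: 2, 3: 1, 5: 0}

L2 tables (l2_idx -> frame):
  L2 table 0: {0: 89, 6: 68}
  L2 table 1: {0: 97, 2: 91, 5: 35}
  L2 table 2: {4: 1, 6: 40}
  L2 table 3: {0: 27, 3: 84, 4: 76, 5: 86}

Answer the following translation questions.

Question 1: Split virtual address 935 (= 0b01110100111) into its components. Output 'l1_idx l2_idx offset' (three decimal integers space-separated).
vaddr = 935 = 0b01110100111
  top 3 bits -> l1_idx = 3
  next 3 bits -> l2_idx = 5
  bottom 5 bits -> offset = 7

Answer: 3 5 7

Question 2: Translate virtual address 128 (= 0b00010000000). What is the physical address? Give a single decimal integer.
Answer: 2432

Derivation:
vaddr = 128 = 0b00010000000
Split: l1_idx=0, l2_idx=4, offset=0
L1[0] = 3
L2[3][4] = 76
paddr = 76 * 32 + 0 = 2432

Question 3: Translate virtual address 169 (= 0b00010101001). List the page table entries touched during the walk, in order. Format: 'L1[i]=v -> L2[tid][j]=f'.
Answer: L1[0]=3 -> L2[3][5]=86

Derivation:
vaddr = 169 = 0b00010101001
Split: l1_idx=0, l2_idx=5, offset=9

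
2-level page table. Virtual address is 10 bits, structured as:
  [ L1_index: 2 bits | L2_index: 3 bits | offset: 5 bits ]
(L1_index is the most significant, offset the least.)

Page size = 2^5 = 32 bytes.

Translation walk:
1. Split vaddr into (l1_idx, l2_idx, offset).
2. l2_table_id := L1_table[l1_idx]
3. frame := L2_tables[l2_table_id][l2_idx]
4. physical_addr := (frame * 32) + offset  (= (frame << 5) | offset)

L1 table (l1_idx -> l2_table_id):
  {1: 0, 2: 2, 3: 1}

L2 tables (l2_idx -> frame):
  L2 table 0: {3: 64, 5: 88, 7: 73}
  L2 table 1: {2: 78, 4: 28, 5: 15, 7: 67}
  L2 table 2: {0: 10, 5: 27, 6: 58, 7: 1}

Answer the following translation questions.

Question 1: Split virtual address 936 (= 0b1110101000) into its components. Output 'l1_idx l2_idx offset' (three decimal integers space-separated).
vaddr = 936 = 0b1110101000
  top 2 bits -> l1_idx = 3
  next 3 bits -> l2_idx = 5
  bottom 5 bits -> offset = 8

Answer: 3 5 8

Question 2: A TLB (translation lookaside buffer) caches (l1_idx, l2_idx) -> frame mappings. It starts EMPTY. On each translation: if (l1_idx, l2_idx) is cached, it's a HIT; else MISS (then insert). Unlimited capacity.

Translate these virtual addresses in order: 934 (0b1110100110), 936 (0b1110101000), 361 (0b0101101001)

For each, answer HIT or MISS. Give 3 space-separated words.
Answer: MISS HIT MISS

Derivation:
vaddr=934: (3,5) not in TLB -> MISS, insert
vaddr=936: (3,5) in TLB -> HIT
vaddr=361: (1,3) not in TLB -> MISS, insert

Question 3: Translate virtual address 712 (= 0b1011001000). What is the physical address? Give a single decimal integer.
vaddr = 712 = 0b1011001000
Split: l1_idx=2, l2_idx=6, offset=8
L1[2] = 2
L2[2][6] = 58
paddr = 58 * 32 + 8 = 1864

Answer: 1864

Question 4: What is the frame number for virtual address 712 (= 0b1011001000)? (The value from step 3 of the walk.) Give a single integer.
Answer: 58

Derivation:
vaddr = 712: l1_idx=2, l2_idx=6
L1[2] = 2; L2[2][6] = 58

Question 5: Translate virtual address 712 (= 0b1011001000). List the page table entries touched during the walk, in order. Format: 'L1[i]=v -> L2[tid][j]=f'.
Answer: L1[2]=2 -> L2[2][6]=58

Derivation:
vaddr = 712 = 0b1011001000
Split: l1_idx=2, l2_idx=6, offset=8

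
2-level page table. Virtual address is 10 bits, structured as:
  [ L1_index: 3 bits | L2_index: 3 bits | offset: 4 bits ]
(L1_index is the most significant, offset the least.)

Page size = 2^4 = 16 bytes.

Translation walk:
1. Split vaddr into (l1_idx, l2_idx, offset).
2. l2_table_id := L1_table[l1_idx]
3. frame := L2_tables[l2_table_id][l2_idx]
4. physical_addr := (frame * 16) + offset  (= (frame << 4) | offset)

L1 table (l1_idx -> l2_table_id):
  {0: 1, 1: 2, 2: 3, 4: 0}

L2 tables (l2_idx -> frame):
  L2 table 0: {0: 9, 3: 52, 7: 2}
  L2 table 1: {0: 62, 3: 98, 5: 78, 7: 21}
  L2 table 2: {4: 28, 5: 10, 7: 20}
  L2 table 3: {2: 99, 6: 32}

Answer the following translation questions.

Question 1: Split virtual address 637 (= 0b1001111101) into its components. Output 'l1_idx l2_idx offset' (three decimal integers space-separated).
Answer: 4 7 13

Derivation:
vaddr = 637 = 0b1001111101
  top 3 bits -> l1_idx = 4
  next 3 bits -> l2_idx = 7
  bottom 4 bits -> offset = 13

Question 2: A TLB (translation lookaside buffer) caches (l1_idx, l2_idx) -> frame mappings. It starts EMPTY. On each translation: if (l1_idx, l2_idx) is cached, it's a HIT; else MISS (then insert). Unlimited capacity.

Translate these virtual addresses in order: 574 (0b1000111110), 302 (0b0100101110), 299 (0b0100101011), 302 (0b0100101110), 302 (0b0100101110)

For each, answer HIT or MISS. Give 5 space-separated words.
vaddr=574: (4,3) not in TLB -> MISS, insert
vaddr=302: (2,2) not in TLB -> MISS, insert
vaddr=299: (2,2) in TLB -> HIT
vaddr=302: (2,2) in TLB -> HIT
vaddr=302: (2,2) in TLB -> HIT

Answer: MISS MISS HIT HIT HIT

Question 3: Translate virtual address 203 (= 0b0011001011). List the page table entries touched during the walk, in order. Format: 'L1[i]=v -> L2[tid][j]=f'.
Answer: L1[1]=2 -> L2[2][4]=28

Derivation:
vaddr = 203 = 0b0011001011
Split: l1_idx=1, l2_idx=4, offset=11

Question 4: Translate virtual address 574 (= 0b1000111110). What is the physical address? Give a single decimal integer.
vaddr = 574 = 0b1000111110
Split: l1_idx=4, l2_idx=3, offset=14
L1[4] = 0
L2[0][3] = 52
paddr = 52 * 16 + 14 = 846

Answer: 846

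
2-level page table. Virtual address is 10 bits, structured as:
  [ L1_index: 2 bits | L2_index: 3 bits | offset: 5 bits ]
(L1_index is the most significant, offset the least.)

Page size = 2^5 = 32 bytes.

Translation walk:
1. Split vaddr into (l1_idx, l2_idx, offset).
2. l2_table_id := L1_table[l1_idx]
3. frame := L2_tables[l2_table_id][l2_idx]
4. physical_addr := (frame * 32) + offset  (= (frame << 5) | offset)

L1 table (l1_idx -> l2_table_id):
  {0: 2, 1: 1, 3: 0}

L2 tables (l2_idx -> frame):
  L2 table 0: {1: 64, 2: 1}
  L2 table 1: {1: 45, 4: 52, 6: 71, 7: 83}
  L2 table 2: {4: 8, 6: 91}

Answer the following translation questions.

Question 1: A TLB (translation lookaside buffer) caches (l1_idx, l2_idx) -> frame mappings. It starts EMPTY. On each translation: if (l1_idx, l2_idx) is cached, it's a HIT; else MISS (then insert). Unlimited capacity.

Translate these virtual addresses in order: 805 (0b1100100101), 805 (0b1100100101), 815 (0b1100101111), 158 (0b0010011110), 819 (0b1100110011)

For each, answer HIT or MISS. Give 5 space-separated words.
vaddr=805: (3,1) not in TLB -> MISS, insert
vaddr=805: (3,1) in TLB -> HIT
vaddr=815: (3,1) in TLB -> HIT
vaddr=158: (0,4) not in TLB -> MISS, insert
vaddr=819: (3,1) in TLB -> HIT

Answer: MISS HIT HIT MISS HIT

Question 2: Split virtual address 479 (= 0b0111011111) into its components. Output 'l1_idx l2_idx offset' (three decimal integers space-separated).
vaddr = 479 = 0b0111011111
  top 2 bits -> l1_idx = 1
  next 3 bits -> l2_idx = 6
  bottom 5 bits -> offset = 31

Answer: 1 6 31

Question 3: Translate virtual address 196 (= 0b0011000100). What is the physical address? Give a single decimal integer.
Answer: 2916

Derivation:
vaddr = 196 = 0b0011000100
Split: l1_idx=0, l2_idx=6, offset=4
L1[0] = 2
L2[2][6] = 91
paddr = 91 * 32 + 4 = 2916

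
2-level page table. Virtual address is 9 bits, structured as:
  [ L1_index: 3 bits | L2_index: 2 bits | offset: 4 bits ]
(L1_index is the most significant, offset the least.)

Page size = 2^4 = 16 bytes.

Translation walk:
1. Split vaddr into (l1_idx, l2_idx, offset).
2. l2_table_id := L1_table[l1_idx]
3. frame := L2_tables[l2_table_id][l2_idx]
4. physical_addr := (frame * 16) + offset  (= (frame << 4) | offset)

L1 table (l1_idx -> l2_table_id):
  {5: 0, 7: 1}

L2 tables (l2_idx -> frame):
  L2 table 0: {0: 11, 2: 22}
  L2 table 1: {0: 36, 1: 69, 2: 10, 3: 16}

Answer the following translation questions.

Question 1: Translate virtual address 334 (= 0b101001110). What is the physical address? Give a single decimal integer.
Answer: 190

Derivation:
vaddr = 334 = 0b101001110
Split: l1_idx=5, l2_idx=0, offset=14
L1[5] = 0
L2[0][0] = 11
paddr = 11 * 16 + 14 = 190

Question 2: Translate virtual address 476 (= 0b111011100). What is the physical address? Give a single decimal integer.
Answer: 1116

Derivation:
vaddr = 476 = 0b111011100
Split: l1_idx=7, l2_idx=1, offset=12
L1[7] = 1
L2[1][1] = 69
paddr = 69 * 16 + 12 = 1116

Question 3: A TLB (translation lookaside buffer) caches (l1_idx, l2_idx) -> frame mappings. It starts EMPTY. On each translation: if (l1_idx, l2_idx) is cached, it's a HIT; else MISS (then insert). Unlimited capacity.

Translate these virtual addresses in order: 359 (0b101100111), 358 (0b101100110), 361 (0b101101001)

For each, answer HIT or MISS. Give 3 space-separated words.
vaddr=359: (5,2) not in TLB -> MISS, insert
vaddr=358: (5,2) in TLB -> HIT
vaddr=361: (5,2) in TLB -> HIT

Answer: MISS HIT HIT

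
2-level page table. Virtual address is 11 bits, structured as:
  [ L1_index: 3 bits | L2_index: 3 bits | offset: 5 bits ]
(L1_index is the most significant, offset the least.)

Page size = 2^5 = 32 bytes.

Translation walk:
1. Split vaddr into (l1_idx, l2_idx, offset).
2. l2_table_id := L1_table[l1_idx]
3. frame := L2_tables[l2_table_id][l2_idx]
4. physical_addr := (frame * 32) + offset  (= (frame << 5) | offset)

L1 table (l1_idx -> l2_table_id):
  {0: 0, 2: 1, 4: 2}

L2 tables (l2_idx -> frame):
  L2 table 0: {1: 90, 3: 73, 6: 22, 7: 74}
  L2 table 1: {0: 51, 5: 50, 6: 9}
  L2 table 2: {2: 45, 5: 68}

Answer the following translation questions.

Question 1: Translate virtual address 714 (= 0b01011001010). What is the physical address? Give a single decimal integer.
Answer: 298

Derivation:
vaddr = 714 = 0b01011001010
Split: l1_idx=2, l2_idx=6, offset=10
L1[2] = 1
L2[1][6] = 9
paddr = 9 * 32 + 10 = 298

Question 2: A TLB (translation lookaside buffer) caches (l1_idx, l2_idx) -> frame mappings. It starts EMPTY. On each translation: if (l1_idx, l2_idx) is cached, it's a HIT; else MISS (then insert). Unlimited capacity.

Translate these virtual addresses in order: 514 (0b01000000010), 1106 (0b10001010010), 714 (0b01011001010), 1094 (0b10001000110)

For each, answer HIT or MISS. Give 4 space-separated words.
vaddr=514: (2,0) not in TLB -> MISS, insert
vaddr=1106: (4,2) not in TLB -> MISS, insert
vaddr=714: (2,6) not in TLB -> MISS, insert
vaddr=1094: (4,2) in TLB -> HIT

Answer: MISS MISS MISS HIT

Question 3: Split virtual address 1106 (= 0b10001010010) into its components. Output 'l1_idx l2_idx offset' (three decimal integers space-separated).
Answer: 4 2 18

Derivation:
vaddr = 1106 = 0b10001010010
  top 3 bits -> l1_idx = 4
  next 3 bits -> l2_idx = 2
  bottom 5 bits -> offset = 18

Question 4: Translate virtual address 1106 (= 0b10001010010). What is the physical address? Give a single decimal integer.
Answer: 1458

Derivation:
vaddr = 1106 = 0b10001010010
Split: l1_idx=4, l2_idx=2, offset=18
L1[4] = 2
L2[2][2] = 45
paddr = 45 * 32 + 18 = 1458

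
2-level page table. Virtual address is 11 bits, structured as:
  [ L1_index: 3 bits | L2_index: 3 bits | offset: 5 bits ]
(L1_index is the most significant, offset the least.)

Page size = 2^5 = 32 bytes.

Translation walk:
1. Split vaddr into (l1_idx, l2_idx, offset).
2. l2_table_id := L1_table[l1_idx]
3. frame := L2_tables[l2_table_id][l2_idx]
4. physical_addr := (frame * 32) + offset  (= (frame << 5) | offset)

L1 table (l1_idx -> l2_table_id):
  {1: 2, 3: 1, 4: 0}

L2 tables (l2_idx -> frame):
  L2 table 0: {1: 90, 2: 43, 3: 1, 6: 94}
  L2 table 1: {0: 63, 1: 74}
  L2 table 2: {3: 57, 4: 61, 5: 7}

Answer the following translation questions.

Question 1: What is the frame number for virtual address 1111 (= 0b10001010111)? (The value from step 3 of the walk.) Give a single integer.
vaddr = 1111: l1_idx=4, l2_idx=2
L1[4] = 0; L2[0][2] = 43

Answer: 43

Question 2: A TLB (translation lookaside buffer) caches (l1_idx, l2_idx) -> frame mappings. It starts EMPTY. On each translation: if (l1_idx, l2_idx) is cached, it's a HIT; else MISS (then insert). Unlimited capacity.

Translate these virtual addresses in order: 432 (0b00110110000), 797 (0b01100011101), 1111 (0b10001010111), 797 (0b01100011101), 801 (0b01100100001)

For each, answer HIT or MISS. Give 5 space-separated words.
Answer: MISS MISS MISS HIT MISS

Derivation:
vaddr=432: (1,5) not in TLB -> MISS, insert
vaddr=797: (3,0) not in TLB -> MISS, insert
vaddr=1111: (4,2) not in TLB -> MISS, insert
vaddr=797: (3,0) in TLB -> HIT
vaddr=801: (3,1) not in TLB -> MISS, insert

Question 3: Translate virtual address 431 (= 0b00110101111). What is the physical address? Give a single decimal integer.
vaddr = 431 = 0b00110101111
Split: l1_idx=1, l2_idx=5, offset=15
L1[1] = 2
L2[2][5] = 7
paddr = 7 * 32 + 15 = 239

Answer: 239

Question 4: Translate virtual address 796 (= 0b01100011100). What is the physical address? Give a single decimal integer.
vaddr = 796 = 0b01100011100
Split: l1_idx=3, l2_idx=0, offset=28
L1[3] = 1
L2[1][0] = 63
paddr = 63 * 32 + 28 = 2044

Answer: 2044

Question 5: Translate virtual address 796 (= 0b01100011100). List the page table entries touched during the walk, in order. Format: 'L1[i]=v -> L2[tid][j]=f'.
vaddr = 796 = 0b01100011100
Split: l1_idx=3, l2_idx=0, offset=28

Answer: L1[3]=1 -> L2[1][0]=63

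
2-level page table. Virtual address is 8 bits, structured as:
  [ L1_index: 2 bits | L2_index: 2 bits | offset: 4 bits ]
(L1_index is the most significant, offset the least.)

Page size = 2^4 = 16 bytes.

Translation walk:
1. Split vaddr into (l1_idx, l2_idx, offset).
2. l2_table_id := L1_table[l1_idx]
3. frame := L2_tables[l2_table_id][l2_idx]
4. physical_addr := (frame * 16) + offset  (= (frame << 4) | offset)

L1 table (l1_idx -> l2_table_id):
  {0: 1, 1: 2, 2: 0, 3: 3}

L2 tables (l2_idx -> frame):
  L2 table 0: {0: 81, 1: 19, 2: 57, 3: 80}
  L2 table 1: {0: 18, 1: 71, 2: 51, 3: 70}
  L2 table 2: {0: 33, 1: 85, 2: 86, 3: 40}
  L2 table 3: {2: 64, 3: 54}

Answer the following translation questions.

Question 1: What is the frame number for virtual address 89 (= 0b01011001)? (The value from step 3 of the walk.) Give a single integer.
vaddr = 89: l1_idx=1, l2_idx=1
L1[1] = 2; L2[2][1] = 85

Answer: 85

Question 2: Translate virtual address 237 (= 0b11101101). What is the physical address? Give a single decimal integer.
Answer: 1037

Derivation:
vaddr = 237 = 0b11101101
Split: l1_idx=3, l2_idx=2, offset=13
L1[3] = 3
L2[3][2] = 64
paddr = 64 * 16 + 13 = 1037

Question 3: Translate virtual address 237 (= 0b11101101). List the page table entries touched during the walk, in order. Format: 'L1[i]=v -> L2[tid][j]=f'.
vaddr = 237 = 0b11101101
Split: l1_idx=3, l2_idx=2, offset=13

Answer: L1[3]=3 -> L2[3][2]=64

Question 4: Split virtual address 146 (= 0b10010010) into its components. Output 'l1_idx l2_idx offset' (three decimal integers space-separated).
Answer: 2 1 2

Derivation:
vaddr = 146 = 0b10010010
  top 2 bits -> l1_idx = 2
  next 2 bits -> l2_idx = 1
  bottom 4 bits -> offset = 2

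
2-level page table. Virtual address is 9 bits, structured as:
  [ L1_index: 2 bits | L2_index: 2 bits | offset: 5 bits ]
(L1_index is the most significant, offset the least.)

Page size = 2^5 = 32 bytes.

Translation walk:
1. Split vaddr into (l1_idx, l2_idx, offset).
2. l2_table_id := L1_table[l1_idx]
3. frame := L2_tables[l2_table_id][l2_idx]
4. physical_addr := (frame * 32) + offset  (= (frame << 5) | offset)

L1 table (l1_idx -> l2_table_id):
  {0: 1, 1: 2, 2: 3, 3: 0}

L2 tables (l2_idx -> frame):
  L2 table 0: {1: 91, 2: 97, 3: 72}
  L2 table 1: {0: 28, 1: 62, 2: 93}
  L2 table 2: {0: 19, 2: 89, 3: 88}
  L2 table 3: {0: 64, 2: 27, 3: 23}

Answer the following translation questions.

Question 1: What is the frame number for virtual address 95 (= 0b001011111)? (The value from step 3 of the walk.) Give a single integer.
vaddr = 95: l1_idx=0, l2_idx=2
L1[0] = 1; L2[1][2] = 93

Answer: 93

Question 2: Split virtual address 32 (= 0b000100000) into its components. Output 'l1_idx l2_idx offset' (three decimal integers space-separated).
vaddr = 32 = 0b000100000
  top 2 bits -> l1_idx = 0
  next 2 bits -> l2_idx = 1
  bottom 5 bits -> offset = 0

Answer: 0 1 0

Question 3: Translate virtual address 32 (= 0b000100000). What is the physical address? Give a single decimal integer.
vaddr = 32 = 0b000100000
Split: l1_idx=0, l2_idx=1, offset=0
L1[0] = 1
L2[1][1] = 62
paddr = 62 * 32 + 0 = 1984

Answer: 1984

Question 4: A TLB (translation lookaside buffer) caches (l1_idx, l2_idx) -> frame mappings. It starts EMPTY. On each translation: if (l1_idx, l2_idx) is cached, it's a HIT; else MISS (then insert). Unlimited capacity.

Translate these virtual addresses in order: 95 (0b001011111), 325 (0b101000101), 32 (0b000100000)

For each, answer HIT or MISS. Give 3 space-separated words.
Answer: MISS MISS MISS

Derivation:
vaddr=95: (0,2) not in TLB -> MISS, insert
vaddr=325: (2,2) not in TLB -> MISS, insert
vaddr=32: (0,1) not in TLB -> MISS, insert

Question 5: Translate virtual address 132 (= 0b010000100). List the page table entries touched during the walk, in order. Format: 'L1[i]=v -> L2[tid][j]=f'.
vaddr = 132 = 0b010000100
Split: l1_idx=1, l2_idx=0, offset=4

Answer: L1[1]=2 -> L2[2][0]=19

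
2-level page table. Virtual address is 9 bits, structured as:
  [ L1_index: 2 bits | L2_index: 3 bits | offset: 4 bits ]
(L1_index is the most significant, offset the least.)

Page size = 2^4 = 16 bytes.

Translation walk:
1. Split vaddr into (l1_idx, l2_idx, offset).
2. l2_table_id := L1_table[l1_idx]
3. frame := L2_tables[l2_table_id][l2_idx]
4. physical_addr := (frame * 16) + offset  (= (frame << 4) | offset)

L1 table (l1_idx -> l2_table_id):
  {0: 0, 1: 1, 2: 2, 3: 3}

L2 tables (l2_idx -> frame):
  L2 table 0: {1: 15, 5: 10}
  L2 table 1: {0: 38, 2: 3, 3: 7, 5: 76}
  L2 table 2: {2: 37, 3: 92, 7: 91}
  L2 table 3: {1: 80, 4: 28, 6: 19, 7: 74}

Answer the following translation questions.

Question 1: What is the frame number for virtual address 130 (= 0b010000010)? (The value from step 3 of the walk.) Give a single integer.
vaddr = 130: l1_idx=1, l2_idx=0
L1[1] = 1; L2[1][0] = 38

Answer: 38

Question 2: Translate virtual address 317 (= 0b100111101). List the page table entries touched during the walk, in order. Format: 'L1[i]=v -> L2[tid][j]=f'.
Answer: L1[2]=2 -> L2[2][3]=92

Derivation:
vaddr = 317 = 0b100111101
Split: l1_idx=2, l2_idx=3, offset=13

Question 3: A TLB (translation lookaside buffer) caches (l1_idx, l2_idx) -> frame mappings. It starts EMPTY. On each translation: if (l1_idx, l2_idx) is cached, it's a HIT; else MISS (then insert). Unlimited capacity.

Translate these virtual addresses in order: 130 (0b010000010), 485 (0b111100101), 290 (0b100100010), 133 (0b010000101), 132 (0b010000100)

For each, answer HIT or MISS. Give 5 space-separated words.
Answer: MISS MISS MISS HIT HIT

Derivation:
vaddr=130: (1,0) not in TLB -> MISS, insert
vaddr=485: (3,6) not in TLB -> MISS, insert
vaddr=290: (2,2) not in TLB -> MISS, insert
vaddr=133: (1,0) in TLB -> HIT
vaddr=132: (1,0) in TLB -> HIT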